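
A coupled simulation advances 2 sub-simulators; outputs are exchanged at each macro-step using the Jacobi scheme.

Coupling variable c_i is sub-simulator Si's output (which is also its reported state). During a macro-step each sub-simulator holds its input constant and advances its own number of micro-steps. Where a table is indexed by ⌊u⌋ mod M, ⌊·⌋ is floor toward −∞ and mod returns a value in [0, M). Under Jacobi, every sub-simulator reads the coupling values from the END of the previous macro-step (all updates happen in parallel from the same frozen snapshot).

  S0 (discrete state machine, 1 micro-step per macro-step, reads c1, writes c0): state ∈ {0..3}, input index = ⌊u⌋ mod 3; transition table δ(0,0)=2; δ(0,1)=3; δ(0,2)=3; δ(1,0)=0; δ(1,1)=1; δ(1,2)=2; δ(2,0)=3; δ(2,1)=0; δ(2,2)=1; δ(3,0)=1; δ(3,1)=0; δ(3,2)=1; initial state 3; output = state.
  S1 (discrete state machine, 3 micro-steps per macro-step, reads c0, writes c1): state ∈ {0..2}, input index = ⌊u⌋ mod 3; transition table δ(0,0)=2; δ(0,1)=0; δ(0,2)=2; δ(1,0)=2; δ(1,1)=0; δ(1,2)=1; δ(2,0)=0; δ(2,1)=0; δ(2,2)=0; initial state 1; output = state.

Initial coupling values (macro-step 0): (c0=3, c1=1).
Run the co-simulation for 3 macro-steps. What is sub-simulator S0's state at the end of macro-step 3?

S0 state at macro-step 3 = 1

macro 1: S0 reads c1=1 → after 1×micro: 0; S1 reads c0=3 → after 3×micro: 2 ⇒ (c0=0, c1=2)
macro 2: S0 reads c1=2 → after 1×micro: 3; S1 reads c0=0 → after 3×micro: 0 ⇒ (c0=3, c1=0)
macro 3: S0 reads c1=0 → after 1×micro: 1; S1 reads c0=3 → after 3×micro: 2 ⇒ (c0=1, c1=2)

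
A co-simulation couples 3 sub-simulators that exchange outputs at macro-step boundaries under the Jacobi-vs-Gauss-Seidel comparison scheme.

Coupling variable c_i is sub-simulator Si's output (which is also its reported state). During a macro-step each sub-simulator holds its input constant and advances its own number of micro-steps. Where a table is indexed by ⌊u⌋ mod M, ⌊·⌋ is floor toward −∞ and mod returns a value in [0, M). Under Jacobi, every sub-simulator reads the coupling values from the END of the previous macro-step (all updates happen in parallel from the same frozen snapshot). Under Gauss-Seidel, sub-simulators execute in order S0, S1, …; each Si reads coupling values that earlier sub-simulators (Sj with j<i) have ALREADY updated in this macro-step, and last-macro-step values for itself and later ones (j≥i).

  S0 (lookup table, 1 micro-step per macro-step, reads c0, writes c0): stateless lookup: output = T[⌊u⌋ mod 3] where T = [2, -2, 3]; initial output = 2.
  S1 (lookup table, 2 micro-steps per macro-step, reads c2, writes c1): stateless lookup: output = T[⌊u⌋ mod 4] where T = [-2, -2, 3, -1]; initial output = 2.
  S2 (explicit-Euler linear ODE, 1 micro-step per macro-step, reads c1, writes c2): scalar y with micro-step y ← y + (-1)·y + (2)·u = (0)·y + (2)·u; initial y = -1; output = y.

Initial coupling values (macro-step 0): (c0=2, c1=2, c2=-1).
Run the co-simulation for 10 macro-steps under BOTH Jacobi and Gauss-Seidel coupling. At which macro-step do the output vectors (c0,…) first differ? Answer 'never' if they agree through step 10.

first divergence at macro-step: 1

[Jacobi] macro 1: S0 reads c0=2 → after 1×micro: 3; S1 reads c2=-1 → after 2×micro: -1; S2 reads c1=2 → after 1×micro: 4 ⇒ (c0=3, c1=-1, c2=4)
[Jacobi] macro 2: S0 reads c0=3 → after 1×micro: 2; S1 reads c2=4 → after 2×micro: -2; S2 reads c1=-1 → after 1×micro: -2 ⇒ (c0=2, c1=-2, c2=-2)
[Jacobi] macro 3: S0 reads c0=2 → after 1×micro: 3; S1 reads c2=-2 → after 2×micro: 3; S2 reads c1=-2 → after 1×micro: -4 ⇒ (c0=3, c1=3, c2=-4)
[Jacobi] macro 4: S0 reads c0=3 → after 1×micro: 2; S1 reads c2=-4 → after 2×micro: -2; S2 reads c1=3 → after 1×micro: 6 ⇒ (c0=2, c1=-2, c2=6)
[Jacobi] macro 5: S0 reads c0=2 → after 1×micro: 3; S1 reads c2=6 → after 2×micro: 3; S2 reads c1=-2 → after 1×micro: -4 ⇒ (c0=3, c1=3, c2=-4)
[Jacobi] macro 6: S0 reads c0=3 → after 1×micro: 2; S1 reads c2=-4 → after 2×micro: -2; S2 reads c1=3 → after 1×micro: 6 ⇒ (c0=2, c1=-2, c2=6)
[Jacobi] macro 7: S0 reads c0=2 → after 1×micro: 3; S1 reads c2=6 → after 2×micro: 3; S2 reads c1=-2 → after 1×micro: -4 ⇒ (c0=3, c1=3, c2=-4)
[Jacobi] macro 8: S0 reads c0=3 → after 1×micro: 2; S1 reads c2=-4 → after 2×micro: -2; S2 reads c1=3 → after 1×micro: 6 ⇒ (c0=2, c1=-2, c2=6)
[Jacobi] macro 9: S0 reads c0=2 → after 1×micro: 3; S1 reads c2=6 → after 2×micro: 3; S2 reads c1=-2 → after 1×micro: -4 ⇒ (c0=3, c1=3, c2=-4)
[Jacobi] macro 10: S0 reads c0=3 → after 1×micro: 2; S1 reads c2=-4 → after 2×micro: -2; S2 reads c1=3 → after 1×micro: 6 ⇒ (c0=2, c1=-2, c2=6)
[Gauss-Seidel] macro 1: S0 reads c0=2 → after 1×micro: 3; S1 reads c2=-1 → after 2×micro: -1; S2 reads c1=-1 → after 1×micro: -2 ⇒ (c0=3, c1=-1, c2=-2)
[Gauss-Seidel] macro 2: S0 reads c0=3 → after 1×micro: 2; S1 reads c2=-2 → after 2×micro: 3; S2 reads c1=3 → after 1×micro: 6 ⇒ (c0=2, c1=3, c2=6)
[Gauss-Seidel] macro 3: S0 reads c0=2 → after 1×micro: 3; S1 reads c2=6 → after 2×micro: 3; S2 reads c1=3 → after 1×micro: 6 ⇒ (c0=3, c1=3, c2=6)
[Gauss-Seidel] macro 4: S0 reads c0=3 → after 1×micro: 2; S1 reads c2=6 → after 2×micro: 3; S2 reads c1=3 → after 1×micro: 6 ⇒ (c0=2, c1=3, c2=6)
[Gauss-Seidel] macro 5: S0 reads c0=2 → after 1×micro: 3; S1 reads c2=6 → after 2×micro: 3; S2 reads c1=3 → after 1×micro: 6 ⇒ (c0=3, c1=3, c2=6)
[Gauss-Seidel] macro 6: S0 reads c0=3 → after 1×micro: 2; S1 reads c2=6 → after 2×micro: 3; S2 reads c1=3 → after 1×micro: 6 ⇒ (c0=2, c1=3, c2=6)
[Gauss-Seidel] macro 7: S0 reads c0=2 → after 1×micro: 3; S1 reads c2=6 → after 2×micro: 3; S2 reads c1=3 → after 1×micro: 6 ⇒ (c0=3, c1=3, c2=6)
[Gauss-Seidel] macro 8: S0 reads c0=3 → after 1×micro: 2; S1 reads c2=6 → after 2×micro: 3; S2 reads c1=3 → after 1×micro: 6 ⇒ (c0=2, c1=3, c2=6)
[Gauss-Seidel] macro 9: S0 reads c0=2 → after 1×micro: 3; S1 reads c2=6 → after 2×micro: 3; S2 reads c1=3 → after 1×micro: 6 ⇒ (c0=3, c1=3, c2=6)
[Gauss-Seidel] macro 10: S0 reads c0=3 → after 1×micro: 2; S1 reads c2=6 → after 2×micro: 3; S2 reads c1=3 → after 1×micro: 6 ⇒ (c0=2, c1=3, c2=6)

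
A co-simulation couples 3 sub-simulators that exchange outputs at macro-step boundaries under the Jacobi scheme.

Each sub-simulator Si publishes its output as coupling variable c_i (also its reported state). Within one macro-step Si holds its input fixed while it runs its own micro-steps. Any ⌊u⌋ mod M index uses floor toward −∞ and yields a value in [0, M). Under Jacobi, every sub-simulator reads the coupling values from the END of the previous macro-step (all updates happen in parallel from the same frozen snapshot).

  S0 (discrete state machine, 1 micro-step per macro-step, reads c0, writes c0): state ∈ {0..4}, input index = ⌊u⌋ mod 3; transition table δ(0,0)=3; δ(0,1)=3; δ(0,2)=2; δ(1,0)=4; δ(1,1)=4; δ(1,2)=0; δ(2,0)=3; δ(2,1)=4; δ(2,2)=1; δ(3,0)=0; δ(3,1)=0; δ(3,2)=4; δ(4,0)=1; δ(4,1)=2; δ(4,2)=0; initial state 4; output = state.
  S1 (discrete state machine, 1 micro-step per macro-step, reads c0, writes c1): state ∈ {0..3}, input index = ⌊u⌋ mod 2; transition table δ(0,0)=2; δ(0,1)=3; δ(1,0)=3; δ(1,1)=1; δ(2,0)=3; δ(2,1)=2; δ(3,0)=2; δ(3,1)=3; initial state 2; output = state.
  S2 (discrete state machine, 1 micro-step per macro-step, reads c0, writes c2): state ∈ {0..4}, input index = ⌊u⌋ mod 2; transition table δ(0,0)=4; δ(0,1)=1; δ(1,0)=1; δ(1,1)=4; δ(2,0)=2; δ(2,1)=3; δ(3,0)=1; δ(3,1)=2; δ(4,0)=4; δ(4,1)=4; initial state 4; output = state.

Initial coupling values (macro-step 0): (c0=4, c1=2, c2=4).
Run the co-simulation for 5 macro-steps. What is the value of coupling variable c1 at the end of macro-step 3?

c1 at macro-step 3 = 2

macro 1: S0 reads c0=4 → after 1×micro: 2; S1 reads c0=4 → after 1×micro: 3; S2 reads c0=4 → after 1×micro: 4 ⇒ (c0=2, c1=3, c2=4)
macro 2: S0 reads c0=2 → after 1×micro: 1; S1 reads c0=2 → after 1×micro: 2; S2 reads c0=2 → after 1×micro: 4 ⇒ (c0=1, c1=2, c2=4)
macro 3: S0 reads c0=1 → after 1×micro: 4; S1 reads c0=1 → after 1×micro: 2; S2 reads c0=1 → after 1×micro: 4 ⇒ (c0=4, c1=2, c2=4)
macro 4: S0 reads c0=4 → after 1×micro: 2; S1 reads c0=4 → after 1×micro: 3; S2 reads c0=4 → after 1×micro: 4 ⇒ (c0=2, c1=3, c2=4)
macro 5: S0 reads c0=2 → after 1×micro: 1; S1 reads c0=2 → after 1×micro: 2; S2 reads c0=2 → after 1×micro: 4 ⇒ (c0=1, c1=2, c2=4)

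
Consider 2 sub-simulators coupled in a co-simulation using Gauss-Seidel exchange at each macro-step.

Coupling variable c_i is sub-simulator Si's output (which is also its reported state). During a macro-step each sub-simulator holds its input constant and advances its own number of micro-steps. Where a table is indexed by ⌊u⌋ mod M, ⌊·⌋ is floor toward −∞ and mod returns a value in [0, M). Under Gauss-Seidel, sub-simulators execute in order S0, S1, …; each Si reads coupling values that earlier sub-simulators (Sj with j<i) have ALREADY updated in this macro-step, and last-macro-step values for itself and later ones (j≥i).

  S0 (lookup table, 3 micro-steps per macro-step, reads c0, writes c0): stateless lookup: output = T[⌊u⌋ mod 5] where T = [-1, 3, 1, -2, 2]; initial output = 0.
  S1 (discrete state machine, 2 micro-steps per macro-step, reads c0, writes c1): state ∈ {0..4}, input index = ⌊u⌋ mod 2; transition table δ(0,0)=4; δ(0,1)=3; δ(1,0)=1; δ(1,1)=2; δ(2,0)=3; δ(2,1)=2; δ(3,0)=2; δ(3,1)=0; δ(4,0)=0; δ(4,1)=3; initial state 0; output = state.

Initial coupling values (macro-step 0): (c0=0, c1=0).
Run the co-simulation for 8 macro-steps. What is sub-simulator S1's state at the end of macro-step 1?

macro 1: S0 reads c0=0 → after 3×micro: -1; S1 reads c0=-1 → after 2×micro: 0 ⇒ (c0=-1, c1=0)
macro 2: S0 reads c0=-1 → after 3×micro: 2; S1 reads c0=2 → after 2×micro: 0 ⇒ (c0=2, c1=0)
macro 3: S0 reads c0=2 → after 3×micro: 1; S1 reads c0=1 → after 2×micro: 0 ⇒ (c0=1, c1=0)
macro 4: S0 reads c0=1 → after 3×micro: 3; S1 reads c0=3 → after 2×micro: 0 ⇒ (c0=3, c1=0)
macro 5: S0 reads c0=3 → after 3×micro: -2; S1 reads c0=-2 → after 2×micro: 0 ⇒ (c0=-2, c1=0)
macro 6: S0 reads c0=-2 → after 3×micro: -2; S1 reads c0=-2 → after 2×micro: 0 ⇒ (c0=-2, c1=0)
macro 7: S0 reads c0=-2 → after 3×micro: -2; S1 reads c0=-2 → after 2×micro: 0 ⇒ (c0=-2, c1=0)
macro 8: S0 reads c0=-2 → after 3×micro: -2; S1 reads c0=-2 → after 2×micro: 0 ⇒ (c0=-2, c1=0)

S1 state at macro-step 1 = 0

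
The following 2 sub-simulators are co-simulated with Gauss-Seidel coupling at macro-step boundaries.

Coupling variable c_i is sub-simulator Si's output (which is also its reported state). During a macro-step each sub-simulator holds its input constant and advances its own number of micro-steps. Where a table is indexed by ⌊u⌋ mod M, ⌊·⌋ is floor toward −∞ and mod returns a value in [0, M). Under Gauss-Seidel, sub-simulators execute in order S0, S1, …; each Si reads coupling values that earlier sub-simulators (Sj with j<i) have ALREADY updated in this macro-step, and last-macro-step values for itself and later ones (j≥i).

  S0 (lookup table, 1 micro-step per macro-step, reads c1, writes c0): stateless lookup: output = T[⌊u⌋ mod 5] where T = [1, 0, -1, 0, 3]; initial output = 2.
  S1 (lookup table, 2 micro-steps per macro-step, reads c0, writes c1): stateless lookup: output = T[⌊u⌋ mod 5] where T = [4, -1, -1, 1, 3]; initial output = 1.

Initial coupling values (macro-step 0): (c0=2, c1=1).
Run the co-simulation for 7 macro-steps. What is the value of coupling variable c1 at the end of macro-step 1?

macro 1: S0 reads c1=1 → after 1×micro: 0; S1 reads c0=0 → after 2×micro: 4 ⇒ (c0=0, c1=4)
macro 2: S0 reads c1=4 → after 1×micro: 3; S1 reads c0=3 → after 2×micro: 1 ⇒ (c0=3, c1=1)
macro 3: S0 reads c1=1 → after 1×micro: 0; S1 reads c0=0 → after 2×micro: 4 ⇒ (c0=0, c1=4)
macro 4: S0 reads c1=4 → after 1×micro: 3; S1 reads c0=3 → after 2×micro: 1 ⇒ (c0=3, c1=1)
macro 5: S0 reads c1=1 → after 1×micro: 0; S1 reads c0=0 → after 2×micro: 4 ⇒ (c0=0, c1=4)
macro 6: S0 reads c1=4 → after 1×micro: 3; S1 reads c0=3 → after 2×micro: 1 ⇒ (c0=3, c1=1)
macro 7: S0 reads c1=1 → after 1×micro: 0; S1 reads c0=0 → after 2×micro: 4 ⇒ (c0=0, c1=4)

c1 at macro-step 1 = 4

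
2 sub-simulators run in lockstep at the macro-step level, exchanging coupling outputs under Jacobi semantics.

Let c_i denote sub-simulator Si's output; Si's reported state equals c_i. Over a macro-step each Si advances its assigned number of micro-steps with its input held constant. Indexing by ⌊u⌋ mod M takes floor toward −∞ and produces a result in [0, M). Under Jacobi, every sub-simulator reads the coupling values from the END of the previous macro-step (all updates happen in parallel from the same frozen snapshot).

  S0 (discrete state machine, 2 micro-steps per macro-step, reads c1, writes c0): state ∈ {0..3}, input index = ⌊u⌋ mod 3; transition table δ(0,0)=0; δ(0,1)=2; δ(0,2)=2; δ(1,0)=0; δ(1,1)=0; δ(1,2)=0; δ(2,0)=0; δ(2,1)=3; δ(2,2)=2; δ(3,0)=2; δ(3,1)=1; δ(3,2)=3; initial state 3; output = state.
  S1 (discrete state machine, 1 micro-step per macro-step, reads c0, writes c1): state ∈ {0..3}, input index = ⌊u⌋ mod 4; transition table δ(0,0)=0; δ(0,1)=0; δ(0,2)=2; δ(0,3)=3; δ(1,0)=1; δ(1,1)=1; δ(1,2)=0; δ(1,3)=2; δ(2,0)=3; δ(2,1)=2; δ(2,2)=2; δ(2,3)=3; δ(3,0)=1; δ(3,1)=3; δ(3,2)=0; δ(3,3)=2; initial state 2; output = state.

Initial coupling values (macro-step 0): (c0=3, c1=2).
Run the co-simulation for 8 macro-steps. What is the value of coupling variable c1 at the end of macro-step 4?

macro 1: S0 reads c1=2 → after 2×micro: 3; S1 reads c0=3 → after 1×micro: 3 ⇒ (c0=3, c1=3)
macro 2: S0 reads c1=3 → after 2×micro: 0; S1 reads c0=3 → after 1×micro: 2 ⇒ (c0=0, c1=2)
macro 3: S0 reads c1=2 → after 2×micro: 2; S1 reads c0=0 → after 1×micro: 3 ⇒ (c0=2, c1=3)
macro 4: S0 reads c1=3 → after 2×micro: 0; S1 reads c0=2 → after 1×micro: 0 ⇒ (c0=0, c1=0)
macro 5: S0 reads c1=0 → after 2×micro: 0; S1 reads c0=0 → after 1×micro: 0 ⇒ (c0=0, c1=0)
macro 6: S0 reads c1=0 → after 2×micro: 0; S1 reads c0=0 → after 1×micro: 0 ⇒ (c0=0, c1=0)
macro 7: S0 reads c1=0 → after 2×micro: 0; S1 reads c0=0 → after 1×micro: 0 ⇒ (c0=0, c1=0)
macro 8: S0 reads c1=0 → after 2×micro: 0; S1 reads c0=0 → after 1×micro: 0 ⇒ (c0=0, c1=0)

c1 at macro-step 4 = 0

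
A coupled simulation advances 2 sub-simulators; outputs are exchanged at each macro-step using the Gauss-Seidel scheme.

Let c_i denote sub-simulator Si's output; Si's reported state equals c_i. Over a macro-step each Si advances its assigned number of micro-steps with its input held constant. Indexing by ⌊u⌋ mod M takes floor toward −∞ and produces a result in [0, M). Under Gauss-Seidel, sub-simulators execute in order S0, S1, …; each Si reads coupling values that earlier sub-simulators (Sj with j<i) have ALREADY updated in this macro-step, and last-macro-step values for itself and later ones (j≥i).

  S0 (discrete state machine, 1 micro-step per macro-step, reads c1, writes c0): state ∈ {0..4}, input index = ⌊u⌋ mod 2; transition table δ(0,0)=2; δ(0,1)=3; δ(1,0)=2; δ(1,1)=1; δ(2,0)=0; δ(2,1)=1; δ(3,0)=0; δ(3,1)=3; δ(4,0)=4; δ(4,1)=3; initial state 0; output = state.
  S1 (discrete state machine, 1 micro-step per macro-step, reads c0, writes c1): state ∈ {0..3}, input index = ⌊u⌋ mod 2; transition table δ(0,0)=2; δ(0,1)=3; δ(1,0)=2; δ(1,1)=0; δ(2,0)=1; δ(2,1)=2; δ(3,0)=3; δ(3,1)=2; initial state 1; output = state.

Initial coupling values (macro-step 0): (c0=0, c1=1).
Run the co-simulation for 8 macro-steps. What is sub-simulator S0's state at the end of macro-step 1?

macro 1: S0 reads c1=1 → after 1×micro: 3; S1 reads c0=3 → after 1×micro: 0 ⇒ (c0=3, c1=0)
macro 2: S0 reads c1=0 → after 1×micro: 0; S1 reads c0=0 → after 1×micro: 2 ⇒ (c0=0, c1=2)
macro 3: S0 reads c1=2 → after 1×micro: 2; S1 reads c0=2 → after 1×micro: 1 ⇒ (c0=2, c1=1)
macro 4: S0 reads c1=1 → after 1×micro: 1; S1 reads c0=1 → after 1×micro: 0 ⇒ (c0=1, c1=0)
macro 5: S0 reads c1=0 → after 1×micro: 2; S1 reads c0=2 → after 1×micro: 2 ⇒ (c0=2, c1=2)
macro 6: S0 reads c1=2 → after 1×micro: 0; S1 reads c0=0 → after 1×micro: 1 ⇒ (c0=0, c1=1)
macro 7: S0 reads c1=1 → after 1×micro: 3; S1 reads c0=3 → after 1×micro: 0 ⇒ (c0=3, c1=0)
macro 8: S0 reads c1=0 → after 1×micro: 0; S1 reads c0=0 → after 1×micro: 2 ⇒ (c0=0, c1=2)

S0 state at macro-step 1 = 3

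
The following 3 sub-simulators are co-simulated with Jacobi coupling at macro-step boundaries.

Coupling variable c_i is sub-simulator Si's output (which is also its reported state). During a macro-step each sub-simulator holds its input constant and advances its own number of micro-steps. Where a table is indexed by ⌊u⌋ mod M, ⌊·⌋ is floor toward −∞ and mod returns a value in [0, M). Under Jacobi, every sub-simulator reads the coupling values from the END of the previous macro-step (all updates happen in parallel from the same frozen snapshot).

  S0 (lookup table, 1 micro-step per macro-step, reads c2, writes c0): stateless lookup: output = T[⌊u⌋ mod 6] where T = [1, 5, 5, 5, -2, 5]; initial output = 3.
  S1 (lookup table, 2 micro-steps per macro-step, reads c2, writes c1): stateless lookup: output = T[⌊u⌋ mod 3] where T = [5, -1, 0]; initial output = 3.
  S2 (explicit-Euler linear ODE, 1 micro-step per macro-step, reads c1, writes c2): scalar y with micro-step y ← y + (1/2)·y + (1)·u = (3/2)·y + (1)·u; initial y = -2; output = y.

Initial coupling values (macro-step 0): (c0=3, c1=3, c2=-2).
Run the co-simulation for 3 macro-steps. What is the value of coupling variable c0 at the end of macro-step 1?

c0 at macro-step 1 = -2

macro 1: S0 reads c2=-2 → after 1×micro: -2; S1 reads c2=-2 → after 2×micro: -1; S2 reads c1=3 → after 1×micro: 0 ⇒ (c0=-2, c1=-1, c2=0)
macro 2: S0 reads c2=0 → after 1×micro: 1; S1 reads c2=0 → after 2×micro: 5; S2 reads c1=-1 → after 1×micro: -1 ⇒ (c0=1, c1=5, c2=-1)
macro 3: S0 reads c2=-1 → after 1×micro: 5; S1 reads c2=-1 → after 2×micro: 0; S2 reads c1=5 → after 1×micro: 7/2 ⇒ (c0=5, c1=0, c2=7/2)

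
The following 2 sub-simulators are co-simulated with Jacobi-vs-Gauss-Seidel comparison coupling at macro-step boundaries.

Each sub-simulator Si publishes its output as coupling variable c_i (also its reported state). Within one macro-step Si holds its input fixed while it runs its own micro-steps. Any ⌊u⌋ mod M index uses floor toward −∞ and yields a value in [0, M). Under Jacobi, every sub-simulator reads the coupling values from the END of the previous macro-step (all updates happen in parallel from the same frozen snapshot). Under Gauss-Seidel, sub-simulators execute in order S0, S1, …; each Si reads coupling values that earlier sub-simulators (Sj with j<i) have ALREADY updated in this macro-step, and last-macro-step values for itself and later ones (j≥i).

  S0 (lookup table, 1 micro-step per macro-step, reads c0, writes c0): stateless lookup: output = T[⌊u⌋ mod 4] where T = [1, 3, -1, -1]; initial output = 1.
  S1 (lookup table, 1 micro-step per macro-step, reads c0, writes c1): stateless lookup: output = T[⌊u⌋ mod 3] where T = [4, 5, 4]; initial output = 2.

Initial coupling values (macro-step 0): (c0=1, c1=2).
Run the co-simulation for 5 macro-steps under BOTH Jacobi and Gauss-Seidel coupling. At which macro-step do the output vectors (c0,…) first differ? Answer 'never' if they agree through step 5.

[Jacobi] macro 1: S0 reads c0=1 → after 1×micro: 3; S1 reads c0=1 → after 1×micro: 5 ⇒ (c0=3, c1=5)
[Jacobi] macro 2: S0 reads c0=3 → after 1×micro: -1; S1 reads c0=3 → after 1×micro: 4 ⇒ (c0=-1, c1=4)
[Jacobi] macro 3: S0 reads c0=-1 → after 1×micro: -1; S1 reads c0=-1 → after 1×micro: 4 ⇒ (c0=-1, c1=4)
[Jacobi] macro 4: S0 reads c0=-1 → after 1×micro: -1; S1 reads c0=-1 → after 1×micro: 4 ⇒ (c0=-1, c1=4)
[Jacobi] macro 5: S0 reads c0=-1 → after 1×micro: -1; S1 reads c0=-1 → after 1×micro: 4 ⇒ (c0=-1, c1=4)
[Gauss-Seidel] macro 1: S0 reads c0=1 → after 1×micro: 3; S1 reads c0=3 → after 1×micro: 4 ⇒ (c0=3, c1=4)
[Gauss-Seidel] macro 2: S0 reads c0=3 → after 1×micro: -1; S1 reads c0=-1 → after 1×micro: 4 ⇒ (c0=-1, c1=4)
[Gauss-Seidel] macro 3: S0 reads c0=-1 → after 1×micro: -1; S1 reads c0=-1 → after 1×micro: 4 ⇒ (c0=-1, c1=4)
[Gauss-Seidel] macro 4: S0 reads c0=-1 → after 1×micro: -1; S1 reads c0=-1 → after 1×micro: 4 ⇒ (c0=-1, c1=4)
[Gauss-Seidel] macro 5: S0 reads c0=-1 → after 1×micro: -1; S1 reads c0=-1 → after 1×micro: 4 ⇒ (c0=-1, c1=4)

first divergence at macro-step: 1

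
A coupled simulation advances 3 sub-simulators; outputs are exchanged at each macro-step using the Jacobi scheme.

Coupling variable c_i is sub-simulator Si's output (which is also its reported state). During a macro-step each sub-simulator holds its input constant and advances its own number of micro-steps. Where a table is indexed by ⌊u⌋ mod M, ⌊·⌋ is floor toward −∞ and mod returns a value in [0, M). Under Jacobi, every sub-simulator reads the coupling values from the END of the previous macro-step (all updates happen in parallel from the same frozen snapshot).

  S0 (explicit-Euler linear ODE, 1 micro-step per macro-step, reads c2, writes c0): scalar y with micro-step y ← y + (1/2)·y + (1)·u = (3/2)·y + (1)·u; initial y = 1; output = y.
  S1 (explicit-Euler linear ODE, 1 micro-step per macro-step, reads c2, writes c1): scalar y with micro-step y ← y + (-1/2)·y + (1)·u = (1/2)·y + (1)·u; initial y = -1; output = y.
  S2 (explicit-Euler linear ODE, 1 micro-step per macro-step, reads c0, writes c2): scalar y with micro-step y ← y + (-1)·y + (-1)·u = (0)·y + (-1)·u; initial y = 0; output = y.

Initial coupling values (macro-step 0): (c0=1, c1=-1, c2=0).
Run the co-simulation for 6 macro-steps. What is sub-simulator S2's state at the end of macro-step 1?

macro 1: S0 reads c2=0 → after 1×micro: 3/2; S1 reads c2=0 → after 1×micro: -1/2; S2 reads c0=1 → after 1×micro: -1 ⇒ (c0=3/2, c1=-1/2, c2=-1)
macro 2: S0 reads c2=-1 → after 1×micro: 5/4; S1 reads c2=-1 → after 1×micro: -5/4; S2 reads c0=3/2 → after 1×micro: -3/2 ⇒ (c0=5/4, c1=-5/4, c2=-3/2)
macro 3: S0 reads c2=-3/2 → after 1×micro: 3/8; S1 reads c2=-3/2 → after 1×micro: -17/8; S2 reads c0=5/4 → after 1×micro: -5/4 ⇒ (c0=3/8, c1=-17/8, c2=-5/4)
macro 4: S0 reads c2=-5/4 → after 1×micro: -11/16; S1 reads c2=-5/4 → after 1×micro: -37/16; S2 reads c0=3/8 → after 1×micro: -3/8 ⇒ (c0=-11/16, c1=-37/16, c2=-3/8)
macro 5: S0 reads c2=-3/8 → after 1×micro: -45/32; S1 reads c2=-3/8 → after 1×micro: -49/32; S2 reads c0=-11/16 → after 1×micro: 11/16 ⇒ (c0=-45/32, c1=-49/32, c2=11/16)
macro 6: S0 reads c2=11/16 → after 1×micro: -91/64; S1 reads c2=11/16 → after 1×micro: -5/64; S2 reads c0=-45/32 → after 1×micro: 45/32 ⇒ (c0=-91/64, c1=-5/64, c2=45/32)

S2 state at macro-step 1 = -1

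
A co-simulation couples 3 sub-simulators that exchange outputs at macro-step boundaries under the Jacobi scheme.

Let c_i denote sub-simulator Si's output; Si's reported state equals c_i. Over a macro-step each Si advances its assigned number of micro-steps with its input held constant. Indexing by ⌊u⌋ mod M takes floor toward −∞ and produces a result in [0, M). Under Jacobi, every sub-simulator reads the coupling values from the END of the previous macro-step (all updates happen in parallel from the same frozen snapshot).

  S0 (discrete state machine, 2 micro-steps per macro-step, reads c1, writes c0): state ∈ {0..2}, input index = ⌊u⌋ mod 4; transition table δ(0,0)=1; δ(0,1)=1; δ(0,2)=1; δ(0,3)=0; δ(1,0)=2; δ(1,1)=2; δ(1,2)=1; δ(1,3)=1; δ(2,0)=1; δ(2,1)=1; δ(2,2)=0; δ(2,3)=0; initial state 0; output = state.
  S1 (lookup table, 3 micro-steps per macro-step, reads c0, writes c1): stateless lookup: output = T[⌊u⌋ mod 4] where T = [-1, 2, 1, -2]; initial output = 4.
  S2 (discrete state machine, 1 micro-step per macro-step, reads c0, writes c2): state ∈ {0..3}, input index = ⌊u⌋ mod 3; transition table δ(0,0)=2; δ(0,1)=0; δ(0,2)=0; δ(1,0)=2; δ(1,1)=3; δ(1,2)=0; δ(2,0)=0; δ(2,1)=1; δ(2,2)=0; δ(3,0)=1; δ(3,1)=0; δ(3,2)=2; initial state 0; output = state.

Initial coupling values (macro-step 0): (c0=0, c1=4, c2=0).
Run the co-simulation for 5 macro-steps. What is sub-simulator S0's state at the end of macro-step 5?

macro 1: S0 reads c1=4 → after 2×micro: 2; S1 reads c0=0 → after 3×micro: -1; S2 reads c0=0 → after 1×micro: 2 ⇒ (c0=2, c1=-1, c2=2)
macro 2: S0 reads c1=-1 → after 2×micro: 0; S1 reads c0=2 → after 3×micro: 1; S2 reads c0=2 → after 1×micro: 0 ⇒ (c0=0, c1=1, c2=0)
macro 3: S0 reads c1=1 → after 2×micro: 2; S1 reads c0=0 → after 3×micro: -1; S2 reads c0=0 → after 1×micro: 2 ⇒ (c0=2, c1=-1, c2=2)
macro 4: S0 reads c1=-1 → after 2×micro: 0; S1 reads c0=2 → after 3×micro: 1; S2 reads c0=2 → after 1×micro: 0 ⇒ (c0=0, c1=1, c2=0)
macro 5: S0 reads c1=1 → after 2×micro: 2; S1 reads c0=0 → after 3×micro: -1; S2 reads c0=0 → after 1×micro: 2 ⇒ (c0=2, c1=-1, c2=2)

S0 state at macro-step 5 = 2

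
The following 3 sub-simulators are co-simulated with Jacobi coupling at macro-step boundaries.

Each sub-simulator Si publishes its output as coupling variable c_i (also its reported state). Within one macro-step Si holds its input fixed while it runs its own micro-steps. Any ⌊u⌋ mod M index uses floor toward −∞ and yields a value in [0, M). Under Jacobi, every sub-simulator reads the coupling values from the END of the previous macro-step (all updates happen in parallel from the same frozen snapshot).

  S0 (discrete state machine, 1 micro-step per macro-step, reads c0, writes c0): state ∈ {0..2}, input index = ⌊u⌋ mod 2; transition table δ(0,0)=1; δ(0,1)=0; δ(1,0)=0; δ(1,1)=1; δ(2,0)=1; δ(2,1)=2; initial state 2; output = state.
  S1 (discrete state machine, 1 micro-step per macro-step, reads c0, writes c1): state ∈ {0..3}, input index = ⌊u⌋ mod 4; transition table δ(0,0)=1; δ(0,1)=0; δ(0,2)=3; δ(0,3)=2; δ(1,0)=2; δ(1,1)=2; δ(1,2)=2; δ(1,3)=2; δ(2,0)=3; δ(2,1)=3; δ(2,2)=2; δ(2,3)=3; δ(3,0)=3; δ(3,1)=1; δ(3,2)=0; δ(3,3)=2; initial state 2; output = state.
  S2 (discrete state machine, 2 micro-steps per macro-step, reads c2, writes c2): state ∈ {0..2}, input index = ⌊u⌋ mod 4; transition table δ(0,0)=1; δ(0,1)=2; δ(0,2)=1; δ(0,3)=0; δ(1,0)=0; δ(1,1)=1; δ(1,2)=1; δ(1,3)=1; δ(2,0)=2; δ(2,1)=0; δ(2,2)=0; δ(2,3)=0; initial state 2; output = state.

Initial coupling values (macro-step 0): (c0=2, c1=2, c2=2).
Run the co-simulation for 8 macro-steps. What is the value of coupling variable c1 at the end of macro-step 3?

macro 1: S0 reads c0=2 → after 1×micro: 1; S1 reads c0=2 → after 1×micro: 2; S2 reads c2=2 → after 2×micro: 1 ⇒ (c0=1, c1=2, c2=1)
macro 2: S0 reads c0=1 → after 1×micro: 1; S1 reads c0=1 → after 1×micro: 3; S2 reads c2=1 → after 2×micro: 1 ⇒ (c0=1, c1=3, c2=1)
macro 3: S0 reads c0=1 → after 1×micro: 1; S1 reads c0=1 → after 1×micro: 1; S2 reads c2=1 → after 2×micro: 1 ⇒ (c0=1, c1=1, c2=1)
macro 4: S0 reads c0=1 → after 1×micro: 1; S1 reads c0=1 → after 1×micro: 2; S2 reads c2=1 → after 2×micro: 1 ⇒ (c0=1, c1=2, c2=1)
macro 5: S0 reads c0=1 → after 1×micro: 1; S1 reads c0=1 → after 1×micro: 3; S2 reads c2=1 → after 2×micro: 1 ⇒ (c0=1, c1=3, c2=1)
macro 6: S0 reads c0=1 → after 1×micro: 1; S1 reads c0=1 → after 1×micro: 1; S2 reads c2=1 → after 2×micro: 1 ⇒ (c0=1, c1=1, c2=1)
macro 7: S0 reads c0=1 → after 1×micro: 1; S1 reads c0=1 → after 1×micro: 2; S2 reads c2=1 → after 2×micro: 1 ⇒ (c0=1, c1=2, c2=1)
macro 8: S0 reads c0=1 → after 1×micro: 1; S1 reads c0=1 → after 1×micro: 3; S2 reads c2=1 → after 2×micro: 1 ⇒ (c0=1, c1=3, c2=1)

c1 at macro-step 3 = 1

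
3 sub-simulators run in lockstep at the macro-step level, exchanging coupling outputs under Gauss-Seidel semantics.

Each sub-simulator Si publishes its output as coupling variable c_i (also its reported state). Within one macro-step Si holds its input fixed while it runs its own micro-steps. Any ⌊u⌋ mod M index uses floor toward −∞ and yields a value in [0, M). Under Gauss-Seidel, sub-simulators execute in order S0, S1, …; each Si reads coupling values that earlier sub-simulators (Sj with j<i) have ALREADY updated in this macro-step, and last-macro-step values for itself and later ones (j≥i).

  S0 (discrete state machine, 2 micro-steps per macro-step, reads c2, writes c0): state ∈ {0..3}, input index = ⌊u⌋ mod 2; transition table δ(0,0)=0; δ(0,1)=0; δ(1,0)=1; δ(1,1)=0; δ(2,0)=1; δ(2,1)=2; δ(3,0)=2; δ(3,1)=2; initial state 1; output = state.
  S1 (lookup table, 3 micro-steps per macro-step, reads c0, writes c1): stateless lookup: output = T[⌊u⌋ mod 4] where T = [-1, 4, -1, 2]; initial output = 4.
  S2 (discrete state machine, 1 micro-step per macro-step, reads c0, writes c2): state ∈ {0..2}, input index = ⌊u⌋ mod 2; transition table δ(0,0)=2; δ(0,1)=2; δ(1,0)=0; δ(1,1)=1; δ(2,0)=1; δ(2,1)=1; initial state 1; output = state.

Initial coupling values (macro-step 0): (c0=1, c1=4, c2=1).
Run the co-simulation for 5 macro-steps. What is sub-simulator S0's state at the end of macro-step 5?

S0 state at macro-step 5 = 0

macro 1: S0 reads c2=1 → after 2×micro: 0; S1 reads c0=0 → after 3×micro: -1; S2 reads c0=0 → after 1×micro: 0 ⇒ (c0=0, c1=-1, c2=0)
macro 2: S0 reads c2=0 → after 2×micro: 0; S1 reads c0=0 → after 3×micro: -1; S2 reads c0=0 → after 1×micro: 2 ⇒ (c0=0, c1=-1, c2=2)
macro 3: S0 reads c2=2 → after 2×micro: 0; S1 reads c0=0 → after 3×micro: -1; S2 reads c0=0 → after 1×micro: 1 ⇒ (c0=0, c1=-1, c2=1)
macro 4: S0 reads c2=1 → after 2×micro: 0; S1 reads c0=0 → after 3×micro: -1; S2 reads c0=0 → after 1×micro: 0 ⇒ (c0=0, c1=-1, c2=0)
macro 5: S0 reads c2=0 → after 2×micro: 0; S1 reads c0=0 → after 3×micro: -1; S2 reads c0=0 → after 1×micro: 2 ⇒ (c0=0, c1=-1, c2=2)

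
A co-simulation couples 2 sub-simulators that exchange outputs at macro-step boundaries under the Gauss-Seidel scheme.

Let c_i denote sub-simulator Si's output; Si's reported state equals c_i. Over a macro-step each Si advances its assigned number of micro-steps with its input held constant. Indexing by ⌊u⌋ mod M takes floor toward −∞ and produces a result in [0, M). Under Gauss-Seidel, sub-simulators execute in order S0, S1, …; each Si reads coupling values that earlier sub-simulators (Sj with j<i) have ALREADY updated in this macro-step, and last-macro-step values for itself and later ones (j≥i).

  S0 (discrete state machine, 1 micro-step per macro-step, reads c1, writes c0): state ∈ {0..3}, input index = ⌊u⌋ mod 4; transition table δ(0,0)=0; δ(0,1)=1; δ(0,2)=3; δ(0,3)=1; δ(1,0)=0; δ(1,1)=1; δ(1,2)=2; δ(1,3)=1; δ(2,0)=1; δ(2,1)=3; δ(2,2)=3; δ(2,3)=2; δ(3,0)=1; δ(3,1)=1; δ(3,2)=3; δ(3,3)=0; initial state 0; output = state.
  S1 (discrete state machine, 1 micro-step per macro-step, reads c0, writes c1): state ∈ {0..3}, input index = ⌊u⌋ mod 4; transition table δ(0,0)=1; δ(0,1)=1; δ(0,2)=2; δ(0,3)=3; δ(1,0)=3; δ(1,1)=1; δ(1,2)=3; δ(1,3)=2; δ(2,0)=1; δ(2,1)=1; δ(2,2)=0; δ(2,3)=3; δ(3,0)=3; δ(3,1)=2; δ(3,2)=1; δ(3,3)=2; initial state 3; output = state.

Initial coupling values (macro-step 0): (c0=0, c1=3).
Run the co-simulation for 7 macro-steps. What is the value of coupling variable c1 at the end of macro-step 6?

macro 1: S0 reads c1=3 → after 1×micro: 1; S1 reads c0=1 → after 1×micro: 2 ⇒ (c0=1, c1=2)
macro 2: S0 reads c1=2 → after 1×micro: 2; S1 reads c0=2 → after 1×micro: 0 ⇒ (c0=2, c1=0)
macro 3: S0 reads c1=0 → after 1×micro: 1; S1 reads c0=1 → after 1×micro: 1 ⇒ (c0=1, c1=1)
macro 4: S0 reads c1=1 → after 1×micro: 1; S1 reads c0=1 → after 1×micro: 1 ⇒ (c0=1, c1=1)
macro 5: S0 reads c1=1 → after 1×micro: 1; S1 reads c0=1 → after 1×micro: 1 ⇒ (c0=1, c1=1)
macro 6: S0 reads c1=1 → after 1×micro: 1; S1 reads c0=1 → after 1×micro: 1 ⇒ (c0=1, c1=1)
macro 7: S0 reads c1=1 → after 1×micro: 1; S1 reads c0=1 → after 1×micro: 1 ⇒ (c0=1, c1=1)

c1 at macro-step 6 = 1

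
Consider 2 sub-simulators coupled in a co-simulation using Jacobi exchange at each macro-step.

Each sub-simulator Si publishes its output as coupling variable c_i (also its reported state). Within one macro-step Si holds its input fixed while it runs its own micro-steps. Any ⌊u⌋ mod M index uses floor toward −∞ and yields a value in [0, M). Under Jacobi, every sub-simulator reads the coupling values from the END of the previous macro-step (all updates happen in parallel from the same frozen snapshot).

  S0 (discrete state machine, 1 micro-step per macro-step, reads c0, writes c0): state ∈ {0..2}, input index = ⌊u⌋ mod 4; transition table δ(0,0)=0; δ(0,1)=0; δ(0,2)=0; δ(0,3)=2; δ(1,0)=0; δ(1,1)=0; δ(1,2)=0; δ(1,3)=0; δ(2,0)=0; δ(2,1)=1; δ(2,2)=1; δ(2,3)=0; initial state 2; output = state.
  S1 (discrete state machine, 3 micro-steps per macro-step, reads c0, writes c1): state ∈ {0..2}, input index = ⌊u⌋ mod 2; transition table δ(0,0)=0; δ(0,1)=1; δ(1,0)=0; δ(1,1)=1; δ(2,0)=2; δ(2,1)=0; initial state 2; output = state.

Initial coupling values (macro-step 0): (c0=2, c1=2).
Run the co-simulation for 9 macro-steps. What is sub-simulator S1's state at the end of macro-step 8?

S1 state at macro-step 8 = 0

macro 1: S0 reads c0=2 → after 1×micro: 1; S1 reads c0=2 → after 3×micro: 2 ⇒ (c0=1, c1=2)
macro 2: S0 reads c0=1 → after 1×micro: 0; S1 reads c0=1 → after 3×micro: 1 ⇒ (c0=0, c1=1)
macro 3: S0 reads c0=0 → after 1×micro: 0; S1 reads c0=0 → after 3×micro: 0 ⇒ (c0=0, c1=0)
macro 4: S0 reads c0=0 → after 1×micro: 0; S1 reads c0=0 → after 3×micro: 0 ⇒ (c0=0, c1=0)
macro 5: S0 reads c0=0 → after 1×micro: 0; S1 reads c0=0 → after 3×micro: 0 ⇒ (c0=0, c1=0)
macro 6: S0 reads c0=0 → after 1×micro: 0; S1 reads c0=0 → after 3×micro: 0 ⇒ (c0=0, c1=0)
macro 7: S0 reads c0=0 → after 1×micro: 0; S1 reads c0=0 → after 3×micro: 0 ⇒ (c0=0, c1=0)
macro 8: S0 reads c0=0 → after 1×micro: 0; S1 reads c0=0 → after 3×micro: 0 ⇒ (c0=0, c1=0)
macro 9: S0 reads c0=0 → after 1×micro: 0; S1 reads c0=0 → after 3×micro: 0 ⇒ (c0=0, c1=0)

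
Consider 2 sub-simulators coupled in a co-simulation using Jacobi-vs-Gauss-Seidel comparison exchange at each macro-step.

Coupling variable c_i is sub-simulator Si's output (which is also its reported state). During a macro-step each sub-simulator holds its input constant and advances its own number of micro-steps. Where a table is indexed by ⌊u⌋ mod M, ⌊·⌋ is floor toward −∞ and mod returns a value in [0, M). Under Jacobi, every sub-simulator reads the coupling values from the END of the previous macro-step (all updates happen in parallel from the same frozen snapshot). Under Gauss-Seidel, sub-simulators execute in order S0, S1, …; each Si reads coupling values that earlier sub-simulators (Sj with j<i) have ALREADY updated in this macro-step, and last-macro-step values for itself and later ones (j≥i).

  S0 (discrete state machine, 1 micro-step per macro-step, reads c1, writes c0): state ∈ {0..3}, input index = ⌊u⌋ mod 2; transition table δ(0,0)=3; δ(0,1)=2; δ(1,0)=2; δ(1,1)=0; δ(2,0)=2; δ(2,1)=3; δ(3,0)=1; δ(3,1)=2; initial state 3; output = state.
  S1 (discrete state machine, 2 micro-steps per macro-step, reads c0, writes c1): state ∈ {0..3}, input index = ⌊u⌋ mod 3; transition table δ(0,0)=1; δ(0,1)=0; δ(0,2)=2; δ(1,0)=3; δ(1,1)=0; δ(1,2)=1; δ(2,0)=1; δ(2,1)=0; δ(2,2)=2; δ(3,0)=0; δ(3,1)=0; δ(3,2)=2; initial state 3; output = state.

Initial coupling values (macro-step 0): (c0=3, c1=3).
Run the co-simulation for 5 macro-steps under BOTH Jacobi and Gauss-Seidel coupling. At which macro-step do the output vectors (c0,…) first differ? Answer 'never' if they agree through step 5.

[Jacobi] macro 1: S0 reads c1=3 → after 1×micro: 2; S1 reads c0=3 → after 2×micro: 1 ⇒ (c0=2, c1=1)
[Jacobi] macro 2: S0 reads c1=1 → after 1×micro: 3; S1 reads c0=2 → after 2×micro: 1 ⇒ (c0=3, c1=1)
[Jacobi] macro 3: S0 reads c1=1 → after 1×micro: 2; S1 reads c0=3 → after 2×micro: 0 ⇒ (c0=2, c1=0)
[Jacobi] macro 4: S0 reads c1=0 → after 1×micro: 2; S1 reads c0=2 → after 2×micro: 2 ⇒ (c0=2, c1=2)
[Jacobi] macro 5: S0 reads c1=2 → after 1×micro: 2; S1 reads c0=2 → after 2×micro: 2 ⇒ (c0=2, c1=2)
[Gauss-Seidel] macro 1: S0 reads c1=3 → after 1×micro: 2; S1 reads c0=2 → after 2×micro: 2 ⇒ (c0=2, c1=2)
[Gauss-Seidel] macro 2: S0 reads c1=2 → after 1×micro: 2; S1 reads c0=2 → after 2×micro: 2 ⇒ (c0=2, c1=2)
[Gauss-Seidel] macro 3: S0 reads c1=2 → after 1×micro: 2; S1 reads c0=2 → after 2×micro: 2 ⇒ (c0=2, c1=2)
[Gauss-Seidel] macro 4: S0 reads c1=2 → after 1×micro: 2; S1 reads c0=2 → after 2×micro: 2 ⇒ (c0=2, c1=2)
[Gauss-Seidel] macro 5: S0 reads c1=2 → after 1×micro: 2; S1 reads c0=2 → after 2×micro: 2 ⇒ (c0=2, c1=2)

first divergence at macro-step: 1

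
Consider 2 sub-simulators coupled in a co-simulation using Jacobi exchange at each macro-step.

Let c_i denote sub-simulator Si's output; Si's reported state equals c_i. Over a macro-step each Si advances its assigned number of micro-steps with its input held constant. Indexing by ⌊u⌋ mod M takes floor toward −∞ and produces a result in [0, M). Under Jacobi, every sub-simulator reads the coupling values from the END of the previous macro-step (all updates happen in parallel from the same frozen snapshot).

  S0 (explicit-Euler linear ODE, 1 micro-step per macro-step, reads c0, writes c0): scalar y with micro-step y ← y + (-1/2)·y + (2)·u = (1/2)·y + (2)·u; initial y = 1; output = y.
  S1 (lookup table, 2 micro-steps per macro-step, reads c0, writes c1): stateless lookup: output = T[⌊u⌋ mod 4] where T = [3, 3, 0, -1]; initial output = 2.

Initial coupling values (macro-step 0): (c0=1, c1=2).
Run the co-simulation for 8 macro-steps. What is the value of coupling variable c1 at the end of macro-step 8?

macro 1: S0 reads c0=1 → after 1×micro: 5/2; S1 reads c0=1 → after 2×micro: 3 ⇒ (c0=5/2, c1=3)
macro 2: S0 reads c0=5/2 → after 1×micro: 25/4; S1 reads c0=5/2 → after 2×micro: 0 ⇒ (c0=25/4, c1=0)
macro 3: S0 reads c0=25/4 → after 1×micro: 125/8; S1 reads c0=25/4 → after 2×micro: 0 ⇒ (c0=125/8, c1=0)
macro 4: S0 reads c0=125/8 → after 1×micro: 625/16; S1 reads c0=125/8 → after 2×micro: -1 ⇒ (c0=625/16, c1=-1)
macro 5: S0 reads c0=625/16 → after 1×micro: 3125/32; S1 reads c0=625/16 → after 2×micro: -1 ⇒ (c0=3125/32, c1=-1)
macro 6: S0 reads c0=3125/32 → after 1×micro: 15625/64; S1 reads c0=3125/32 → after 2×micro: 3 ⇒ (c0=15625/64, c1=3)
macro 7: S0 reads c0=15625/64 → after 1×micro: 78125/128; S1 reads c0=15625/64 → after 2×micro: 3 ⇒ (c0=78125/128, c1=3)
macro 8: S0 reads c0=78125/128 → after 1×micro: 390625/256; S1 reads c0=78125/128 → after 2×micro: 0 ⇒ (c0=390625/256, c1=0)

c1 at macro-step 8 = 0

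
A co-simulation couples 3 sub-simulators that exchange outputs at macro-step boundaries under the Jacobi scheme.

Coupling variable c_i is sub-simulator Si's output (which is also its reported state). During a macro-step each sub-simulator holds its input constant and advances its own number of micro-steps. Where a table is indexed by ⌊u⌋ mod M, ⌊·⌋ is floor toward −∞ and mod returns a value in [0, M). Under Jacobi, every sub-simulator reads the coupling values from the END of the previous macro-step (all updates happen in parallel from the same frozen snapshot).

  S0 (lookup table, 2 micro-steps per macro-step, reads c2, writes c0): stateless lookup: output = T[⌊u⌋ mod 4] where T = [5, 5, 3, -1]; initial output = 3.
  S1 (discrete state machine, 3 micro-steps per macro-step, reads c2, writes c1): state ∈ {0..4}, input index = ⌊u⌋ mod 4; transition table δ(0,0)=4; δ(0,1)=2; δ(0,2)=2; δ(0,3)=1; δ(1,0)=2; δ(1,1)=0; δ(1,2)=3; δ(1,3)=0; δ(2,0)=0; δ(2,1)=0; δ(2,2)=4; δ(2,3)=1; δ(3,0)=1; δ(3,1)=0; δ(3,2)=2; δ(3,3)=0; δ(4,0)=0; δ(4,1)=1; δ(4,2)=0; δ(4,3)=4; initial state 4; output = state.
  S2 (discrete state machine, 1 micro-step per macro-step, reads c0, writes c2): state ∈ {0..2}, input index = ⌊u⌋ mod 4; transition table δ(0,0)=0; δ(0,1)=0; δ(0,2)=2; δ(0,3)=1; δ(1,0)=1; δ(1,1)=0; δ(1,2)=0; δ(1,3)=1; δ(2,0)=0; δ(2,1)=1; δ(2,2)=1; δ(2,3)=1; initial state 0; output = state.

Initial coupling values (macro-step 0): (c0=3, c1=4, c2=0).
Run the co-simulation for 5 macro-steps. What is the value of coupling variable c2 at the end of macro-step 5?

c2 at macro-step 5 = 0

macro 1: S0 reads c2=0 → after 2×micro: 5; S1 reads c2=0 → after 3×micro: 0; S2 reads c0=3 → after 1×micro: 1 ⇒ (c0=5, c1=0, c2=1)
macro 2: S0 reads c2=1 → after 2×micro: 5; S1 reads c2=1 → after 3×micro: 2; S2 reads c0=5 → after 1×micro: 0 ⇒ (c0=5, c1=2, c2=0)
macro 3: S0 reads c2=0 → after 2×micro: 5; S1 reads c2=0 → after 3×micro: 0; S2 reads c0=5 → after 1×micro: 0 ⇒ (c0=5, c1=0, c2=0)
macro 4: S0 reads c2=0 → after 2×micro: 5; S1 reads c2=0 → after 3×micro: 4; S2 reads c0=5 → after 1×micro: 0 ⇒ (c0=5, c1=4, c2=0)
macro 5: S0 reads c2=0 → after 2×micro: 5; S1 reads c2=0 → after 3×micro: 0; S2 reads c0=5 → after 1×micro: 0 ⇒ (c0=5, c1=0, c2=0)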